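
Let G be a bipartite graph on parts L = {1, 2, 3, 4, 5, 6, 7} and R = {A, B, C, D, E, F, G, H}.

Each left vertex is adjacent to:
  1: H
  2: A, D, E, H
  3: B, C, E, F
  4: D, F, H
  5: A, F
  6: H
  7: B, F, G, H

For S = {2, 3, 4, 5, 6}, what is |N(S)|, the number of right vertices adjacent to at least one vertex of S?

The union of neighbours of {2, 3, 4, 5, 6} is {A, B, C, D, E, F, H}, which has 7 elements.
Since |N(S)| = 7 ≥ |S| = 5, Hall's condition holds for this subset.

7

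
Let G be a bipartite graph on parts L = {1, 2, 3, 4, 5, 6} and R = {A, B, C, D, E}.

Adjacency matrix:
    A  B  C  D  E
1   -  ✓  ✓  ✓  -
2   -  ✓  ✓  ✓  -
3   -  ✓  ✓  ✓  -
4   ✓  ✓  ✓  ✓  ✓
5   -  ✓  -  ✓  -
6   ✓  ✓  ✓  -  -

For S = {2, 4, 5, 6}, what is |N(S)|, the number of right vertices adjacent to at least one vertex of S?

The union of neighbours of {2, 4, 5, 6} is {A, B, C, D, E}, which has 5 elements.
Since |N(S)| = 5 ≥ |S| = 4, Hall's condition holds for this subset.

5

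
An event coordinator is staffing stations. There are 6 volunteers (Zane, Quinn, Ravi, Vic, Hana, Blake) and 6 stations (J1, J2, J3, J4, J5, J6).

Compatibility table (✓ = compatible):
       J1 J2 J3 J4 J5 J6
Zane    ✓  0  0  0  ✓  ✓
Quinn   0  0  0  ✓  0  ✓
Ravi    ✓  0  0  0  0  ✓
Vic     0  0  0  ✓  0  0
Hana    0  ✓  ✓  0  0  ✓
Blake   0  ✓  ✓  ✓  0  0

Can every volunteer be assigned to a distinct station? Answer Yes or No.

For example, pair Zane→J5, Quinn→J6, Ravi→J1, Vic→J4, Hana→J2, Blake→J3.
All 6 volunteers are covered.

Yes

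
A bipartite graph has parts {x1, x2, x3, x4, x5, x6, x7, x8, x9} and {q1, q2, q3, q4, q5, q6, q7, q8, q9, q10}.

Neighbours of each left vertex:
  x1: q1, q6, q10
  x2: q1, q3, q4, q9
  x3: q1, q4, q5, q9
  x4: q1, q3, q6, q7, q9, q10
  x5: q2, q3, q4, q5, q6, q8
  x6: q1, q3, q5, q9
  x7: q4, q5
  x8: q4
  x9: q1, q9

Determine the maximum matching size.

For example, pair x1–q10, x2–q1, x3–q9, x4–q6, x5–q8, x6–q3, x7–q5, x8–q4.
The set {x2, x3, x6, x7, x8, x9} has only 5 neighbours ({q1, q3, q4, q5, q9}), so by Hall's theorem at most 8 of the 9 left vertices can be matched.

8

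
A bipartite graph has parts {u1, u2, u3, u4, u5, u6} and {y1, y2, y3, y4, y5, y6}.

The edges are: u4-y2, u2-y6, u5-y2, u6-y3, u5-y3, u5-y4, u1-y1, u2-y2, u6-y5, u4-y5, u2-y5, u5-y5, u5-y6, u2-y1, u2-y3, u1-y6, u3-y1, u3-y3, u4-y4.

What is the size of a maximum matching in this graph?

One maximum matching: u1–y6, u2–y2, u3–y1, u4–y5, u5–y4, u6–y3.
This saturates every left vertex, so 6 is the maximum.

6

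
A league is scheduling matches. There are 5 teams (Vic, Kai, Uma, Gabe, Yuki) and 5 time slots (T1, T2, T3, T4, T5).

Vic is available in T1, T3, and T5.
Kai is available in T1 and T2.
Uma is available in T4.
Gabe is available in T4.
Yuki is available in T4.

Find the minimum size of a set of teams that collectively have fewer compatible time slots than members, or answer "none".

Take S = {Uma, Gabe}. Its neighbourhood is {T4}, so |N(S)| = 1 < |S| = 2.
No single vertex violates Hall's condition since each has at least one neighbour, so 2 is the minimum.

2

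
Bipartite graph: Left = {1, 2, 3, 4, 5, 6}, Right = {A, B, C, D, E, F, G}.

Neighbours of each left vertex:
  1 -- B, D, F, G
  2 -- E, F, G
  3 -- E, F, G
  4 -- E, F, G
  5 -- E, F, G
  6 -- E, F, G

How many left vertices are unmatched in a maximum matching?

For example, pair 1–B, 2–F, 3–G, 4–E.
The set {2, 3, 4, 5, 6} has only 3 neighbours ({E, F, G}), so by Hall's theorem at most 4 of the 6 left vertices can be matched.
That matches 4 of the 6, leaving 2 unmatched; no matching can do better.

2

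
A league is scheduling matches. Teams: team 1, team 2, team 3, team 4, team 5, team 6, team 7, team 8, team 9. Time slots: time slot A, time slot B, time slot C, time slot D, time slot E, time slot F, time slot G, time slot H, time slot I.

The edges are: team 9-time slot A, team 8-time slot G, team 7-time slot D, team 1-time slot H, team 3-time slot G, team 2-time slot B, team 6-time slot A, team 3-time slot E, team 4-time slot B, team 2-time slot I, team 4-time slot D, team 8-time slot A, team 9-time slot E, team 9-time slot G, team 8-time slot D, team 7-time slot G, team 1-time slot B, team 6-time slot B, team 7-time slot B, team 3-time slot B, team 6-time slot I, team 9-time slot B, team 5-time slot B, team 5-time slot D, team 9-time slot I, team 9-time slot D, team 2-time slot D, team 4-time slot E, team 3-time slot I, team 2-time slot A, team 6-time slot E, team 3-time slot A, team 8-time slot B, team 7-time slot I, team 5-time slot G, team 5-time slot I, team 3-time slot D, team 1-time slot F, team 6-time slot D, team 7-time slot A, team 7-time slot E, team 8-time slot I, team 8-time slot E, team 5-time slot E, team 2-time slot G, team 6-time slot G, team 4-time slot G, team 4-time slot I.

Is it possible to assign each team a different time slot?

The set {team 2, team 3, team 4, team 5, team 6, team 7, team 8, team 9} has only 6 neighbours ({time slot A, time slot B, time slot D, time slot E, time slot G, time slot I}), so by Hall's theorem at most 7 of the 9 teams can be matched.
Hence no matching covers every team.

No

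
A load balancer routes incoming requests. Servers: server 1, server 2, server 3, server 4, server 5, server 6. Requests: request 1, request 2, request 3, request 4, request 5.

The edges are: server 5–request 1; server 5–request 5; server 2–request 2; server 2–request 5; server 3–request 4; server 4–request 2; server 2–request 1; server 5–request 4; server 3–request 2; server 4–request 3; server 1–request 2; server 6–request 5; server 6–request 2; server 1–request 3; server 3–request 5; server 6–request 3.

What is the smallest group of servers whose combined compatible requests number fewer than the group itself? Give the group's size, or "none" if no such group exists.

6

Take S = {server 1, server 2, server 3, server 4, server 5, server 6}. Its neighbourhood is {request 1, request 2, request 3, request 4, request 5}, so |N(S)| = 5 < |S| = 6.
Every subset of size less than 6 has at least as many neighbours as members, so 6 is the minimum.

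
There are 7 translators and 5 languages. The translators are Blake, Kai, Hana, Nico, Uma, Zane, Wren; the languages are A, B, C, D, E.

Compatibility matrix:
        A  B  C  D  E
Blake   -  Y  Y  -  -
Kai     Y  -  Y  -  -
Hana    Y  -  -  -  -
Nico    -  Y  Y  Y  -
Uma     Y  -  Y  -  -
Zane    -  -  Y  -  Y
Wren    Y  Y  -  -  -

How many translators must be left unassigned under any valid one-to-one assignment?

One maximum matching: Blake–B, Kai–C, Hana–A, Nico–D, Zane–E.
The set {Blake, Kai, Hana, Uma, Wren} has only 3 neighbours ({A, B, C}), so by Hall's theorem at most 5 of the 7 translators can be matched.
That matches 5 of the 7, leaving 2 unmatched; no matching can do better.

2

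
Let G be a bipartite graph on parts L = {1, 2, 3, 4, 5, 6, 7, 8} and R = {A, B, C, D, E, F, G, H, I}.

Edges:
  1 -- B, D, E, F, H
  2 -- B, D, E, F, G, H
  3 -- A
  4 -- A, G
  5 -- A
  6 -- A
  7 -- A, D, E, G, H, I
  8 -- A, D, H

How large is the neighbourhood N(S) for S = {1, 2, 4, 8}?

The union of neighbours of {1, 2, 4, 8} is {A, B, D, E, F, G, H}, which has 7 elements.
Since |N(S)| = 7 ≥ |S| = 4, Hall's condition holds for this subset.

7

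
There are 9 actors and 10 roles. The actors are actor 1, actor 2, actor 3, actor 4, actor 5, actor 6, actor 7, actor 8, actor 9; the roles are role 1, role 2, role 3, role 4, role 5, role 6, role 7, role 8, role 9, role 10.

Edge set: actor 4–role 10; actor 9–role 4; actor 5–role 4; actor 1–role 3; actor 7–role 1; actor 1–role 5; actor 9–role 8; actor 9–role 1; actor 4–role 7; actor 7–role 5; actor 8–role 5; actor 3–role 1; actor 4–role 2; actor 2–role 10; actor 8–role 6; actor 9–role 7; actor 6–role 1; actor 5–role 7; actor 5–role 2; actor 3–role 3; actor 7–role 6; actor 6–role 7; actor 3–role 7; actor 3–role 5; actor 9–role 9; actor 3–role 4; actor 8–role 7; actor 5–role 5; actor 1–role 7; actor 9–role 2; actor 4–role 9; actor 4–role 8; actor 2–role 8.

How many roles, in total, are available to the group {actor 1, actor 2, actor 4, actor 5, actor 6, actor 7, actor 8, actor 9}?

10

The union of neighbours of {actor 1, actor 2, actor 4, actor 5, actor 6, actor 7, actor 8, actor 9} is {role 1, role 2, role 3, role 4, role 5, role 6, role 7, role 8, role 9, role 10}, which has 10 elements.
Since |N(S)| = 10 ≥ |S| = 8, Hall's condition holds for this subset.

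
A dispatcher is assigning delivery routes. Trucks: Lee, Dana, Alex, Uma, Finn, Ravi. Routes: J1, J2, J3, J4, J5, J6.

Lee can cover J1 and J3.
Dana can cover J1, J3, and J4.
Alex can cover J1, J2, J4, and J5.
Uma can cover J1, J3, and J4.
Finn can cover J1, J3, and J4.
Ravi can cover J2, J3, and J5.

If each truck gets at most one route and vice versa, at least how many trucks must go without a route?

A valid assignment of size 5: Lee–J1, Dana–J4, Alex–J2, Uma–J3, Ravi–J5.
The set {Lee, Dana, Uma, Finn} has only 3 neighbours ({J1, J3, J4}), so by Hall's theorem at most 5 of the 6 trucks can be matched.
That matches 5 of the 6, leaving 1 unmatched; no matching can do better.

1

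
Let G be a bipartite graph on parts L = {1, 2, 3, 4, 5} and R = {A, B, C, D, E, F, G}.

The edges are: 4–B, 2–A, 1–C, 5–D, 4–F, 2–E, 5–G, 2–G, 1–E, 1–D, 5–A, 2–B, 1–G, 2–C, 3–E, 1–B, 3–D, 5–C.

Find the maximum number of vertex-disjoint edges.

For example, pair 1–E, 2–A, 3–D, 4–B, 5–G.
All 5 left vertices are matched, so no larger matching exists.

5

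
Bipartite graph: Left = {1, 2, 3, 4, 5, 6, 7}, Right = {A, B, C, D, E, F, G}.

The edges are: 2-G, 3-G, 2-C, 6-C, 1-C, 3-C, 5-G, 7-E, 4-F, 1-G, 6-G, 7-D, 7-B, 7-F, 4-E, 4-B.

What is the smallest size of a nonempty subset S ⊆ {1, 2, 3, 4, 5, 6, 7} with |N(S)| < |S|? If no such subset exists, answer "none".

Take S = {1, 2, 3}. Its neighbourhood is {C, G}, so |N(S)| = 2 < |S| = 3.
Every subset of size less than 3 has at least as many neighbours as members, so 3 is the minimum.

3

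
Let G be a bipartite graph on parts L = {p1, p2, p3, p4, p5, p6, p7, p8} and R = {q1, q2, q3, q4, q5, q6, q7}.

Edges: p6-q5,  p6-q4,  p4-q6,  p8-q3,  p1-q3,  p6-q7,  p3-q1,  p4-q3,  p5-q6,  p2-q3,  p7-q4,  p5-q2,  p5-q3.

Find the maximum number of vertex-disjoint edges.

6

One maximum matching: p1→q3, p3→q1, p4→q6, p5→q2, p6→q7, p7→q4.
The set {p1, p2, p8} has only 1 neighbour ({q3}), so by Hall's theorem at most 6 of the 8 left vertices can be matched.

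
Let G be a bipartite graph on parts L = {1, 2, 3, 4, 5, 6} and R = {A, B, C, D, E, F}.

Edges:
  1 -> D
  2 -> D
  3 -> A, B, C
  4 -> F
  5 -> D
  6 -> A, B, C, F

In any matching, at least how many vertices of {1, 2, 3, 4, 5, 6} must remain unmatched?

2

For example, pair 1-D, 3-C, 4-F, 6-B.
The set {1, 2, 5} has only 1 neighbour ({D}), so by Hall's theorem at most 4 of the 6 left vertices can be matched.
That matches 4 of the 6, leaving 2 unmatched; no matching can do better.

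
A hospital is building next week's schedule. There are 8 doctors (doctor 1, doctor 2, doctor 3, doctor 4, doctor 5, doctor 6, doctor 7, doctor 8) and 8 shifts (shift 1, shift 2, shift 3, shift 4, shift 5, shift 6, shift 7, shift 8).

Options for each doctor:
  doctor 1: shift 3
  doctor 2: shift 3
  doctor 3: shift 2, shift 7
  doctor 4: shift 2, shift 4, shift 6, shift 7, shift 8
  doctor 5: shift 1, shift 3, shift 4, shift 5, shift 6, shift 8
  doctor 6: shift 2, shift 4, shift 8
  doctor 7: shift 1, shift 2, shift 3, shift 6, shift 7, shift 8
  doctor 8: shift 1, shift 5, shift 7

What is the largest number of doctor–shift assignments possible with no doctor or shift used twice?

7

A valid assignment of size 7: doctor 1-shift 3, doctor 3-shift 2, doctor 4-shift 7, doctor 5-shift 6, doctor 6-shift 4, doctor 7-shift 8, doctor 8-shift 5.
The set {doctor 1, doctor 2} has only 1 neighbour ({shift 3}), so by Hall's theorem at most 7 of the 8 doctors can be matched.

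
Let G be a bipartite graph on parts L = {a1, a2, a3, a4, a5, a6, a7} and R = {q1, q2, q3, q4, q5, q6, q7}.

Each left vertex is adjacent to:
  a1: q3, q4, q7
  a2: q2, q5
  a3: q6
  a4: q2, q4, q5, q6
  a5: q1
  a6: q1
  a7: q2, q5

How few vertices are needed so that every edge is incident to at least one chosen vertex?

{a1, a2, a3, a4, a7, q1} is a vertex cover of size 6: every edge has an endpoint in this set.
No smaller cover exists because a1–q7, a2–q5, a3–q6, a4–q4, a5–q1, a7–q2 is a matching of size 6, and a cover must include an endpoint of each of these disjoint edges (König's theorem).

6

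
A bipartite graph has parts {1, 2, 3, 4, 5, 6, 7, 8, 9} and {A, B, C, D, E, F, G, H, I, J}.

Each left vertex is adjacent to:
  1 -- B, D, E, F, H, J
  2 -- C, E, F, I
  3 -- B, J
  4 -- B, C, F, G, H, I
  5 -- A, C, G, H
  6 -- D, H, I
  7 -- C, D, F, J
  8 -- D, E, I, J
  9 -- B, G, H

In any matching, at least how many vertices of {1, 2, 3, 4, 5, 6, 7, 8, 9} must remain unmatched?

0

A valid assignment of size 9: 1–E, 2–I, 3–J, 4–G, 5–C, 6–H, 7–F, 8–D, 9–B.
All 9 left vertices are matched, so no larger matching exists.
That matches 9 of the 9, leaving 0 unmatched; no matching can do better.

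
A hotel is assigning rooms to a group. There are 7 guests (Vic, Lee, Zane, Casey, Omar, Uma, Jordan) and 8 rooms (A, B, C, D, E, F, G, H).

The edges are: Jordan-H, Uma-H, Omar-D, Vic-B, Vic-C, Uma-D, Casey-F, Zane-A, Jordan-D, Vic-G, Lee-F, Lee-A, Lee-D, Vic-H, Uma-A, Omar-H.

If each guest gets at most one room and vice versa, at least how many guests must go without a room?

For example, pair Vic→B, Lee→D, Zane→A, Casey→F, Omar→H.
The set {Lee, Zane, Casey, Omar, Uma, Jordan} has only 4 neighbours ({A, D, F, H}), so by Hall's theorem at most 5 of the 7 guests can be matched.
That matches 5 of the 7, leaving 2 unmatched; no matching can do better.

2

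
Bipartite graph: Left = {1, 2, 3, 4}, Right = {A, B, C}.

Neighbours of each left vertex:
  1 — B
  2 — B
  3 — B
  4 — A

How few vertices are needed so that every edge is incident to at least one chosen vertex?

The 2 edges 1–B, 4–A form a matching, so any vertex cover needs at least 2 vertices (one per matched edge).
Conversely {4, B} meets every edge and has exactly 2 vertices, so 2 is optimal.

2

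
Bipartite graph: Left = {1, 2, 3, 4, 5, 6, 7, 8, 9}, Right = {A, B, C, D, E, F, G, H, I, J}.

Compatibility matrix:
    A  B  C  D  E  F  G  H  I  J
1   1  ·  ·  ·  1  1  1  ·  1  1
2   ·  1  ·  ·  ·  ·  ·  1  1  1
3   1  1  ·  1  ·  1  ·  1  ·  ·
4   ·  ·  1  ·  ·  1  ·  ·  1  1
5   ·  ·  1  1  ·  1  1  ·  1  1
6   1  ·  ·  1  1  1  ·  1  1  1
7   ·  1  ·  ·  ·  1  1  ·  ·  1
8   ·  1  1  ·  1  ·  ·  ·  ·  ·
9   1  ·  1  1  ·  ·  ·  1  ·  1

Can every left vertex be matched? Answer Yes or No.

Yes

One maximum matching: 1–A, 2–B, 3–H, 4–C, 5–G, 6–D, 7–F, 8–E, 9–J.
Every left vertex is matched, so this matching saturates all of them.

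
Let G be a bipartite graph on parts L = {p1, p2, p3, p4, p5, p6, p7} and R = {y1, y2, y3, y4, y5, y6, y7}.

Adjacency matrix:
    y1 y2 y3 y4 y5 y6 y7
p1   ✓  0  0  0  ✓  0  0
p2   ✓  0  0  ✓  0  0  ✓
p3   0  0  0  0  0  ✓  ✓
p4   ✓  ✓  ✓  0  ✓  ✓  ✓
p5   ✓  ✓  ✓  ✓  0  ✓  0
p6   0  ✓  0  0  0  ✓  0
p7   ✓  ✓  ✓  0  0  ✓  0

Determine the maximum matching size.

7

A valid assignment of size 7: p1-y5, p2-y1, p3-y7, p4-y6, p5-y4, p6-y2, p7-y3.
All 7 left vertices are matched, so no larger matching exists.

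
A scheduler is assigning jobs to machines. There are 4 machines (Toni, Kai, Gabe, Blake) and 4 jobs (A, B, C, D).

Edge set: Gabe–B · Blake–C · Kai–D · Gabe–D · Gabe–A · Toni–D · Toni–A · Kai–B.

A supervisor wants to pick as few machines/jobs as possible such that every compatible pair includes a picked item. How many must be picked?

4

A maximum matching has 4 edges (e.g. Toni–A, Kai–D, Gabe–B, Blake–C).
By König's theorem the minimum vertex cover has the same size. One such cover is {Toni, Kai, Gabe, Blake}.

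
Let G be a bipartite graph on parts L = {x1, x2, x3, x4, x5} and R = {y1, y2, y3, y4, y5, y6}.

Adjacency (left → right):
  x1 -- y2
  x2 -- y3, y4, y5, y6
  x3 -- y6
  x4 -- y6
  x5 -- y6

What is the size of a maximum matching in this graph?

One maximum matching: x1-y2, x2-y3, x3-y6.
The set {x3, x4, x5} has only 1 neighbour ({y6}), so by Hall's theorem at most 3 of the 5 left vertices can be matched.

3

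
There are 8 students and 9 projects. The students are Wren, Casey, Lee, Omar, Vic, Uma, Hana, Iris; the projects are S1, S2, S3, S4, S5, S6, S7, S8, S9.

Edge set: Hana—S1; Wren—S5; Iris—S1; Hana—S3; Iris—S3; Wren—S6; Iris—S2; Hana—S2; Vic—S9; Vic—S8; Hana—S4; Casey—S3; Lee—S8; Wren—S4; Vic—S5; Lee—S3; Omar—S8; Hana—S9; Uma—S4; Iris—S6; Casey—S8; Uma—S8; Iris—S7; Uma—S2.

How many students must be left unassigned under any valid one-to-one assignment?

A valid assignment of size 7: Wren→S6, Casey→S3, Lee→S8, Vic→S5, Uma→S4, Hana→S9, Iris→S2.
The set {Casey, Lee, Omar} has only 2 neighbours ({S3, S8}), so by Hall's theorem at most 7 of the 8 students can be matched.
That matches 7 of the 8, leaving 1 unmatched; no matching can do better.

1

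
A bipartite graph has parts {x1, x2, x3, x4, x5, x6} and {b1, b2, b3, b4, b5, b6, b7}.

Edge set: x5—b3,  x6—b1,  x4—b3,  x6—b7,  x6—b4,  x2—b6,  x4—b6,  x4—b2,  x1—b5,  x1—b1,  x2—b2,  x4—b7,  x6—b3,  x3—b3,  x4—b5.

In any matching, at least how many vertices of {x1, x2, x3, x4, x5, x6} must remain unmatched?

One maximum matching: x1→b1, x2→b6, x3→b3, x4→b5, x6→b7.
The set {x3, x5} has only 1 neighbour ({b3}), so by Hall's theorem at most 5 of the 6 left vertices can be matched.
That matches 5 of the 6, leaving 1 unmatched; no matching can do better.

1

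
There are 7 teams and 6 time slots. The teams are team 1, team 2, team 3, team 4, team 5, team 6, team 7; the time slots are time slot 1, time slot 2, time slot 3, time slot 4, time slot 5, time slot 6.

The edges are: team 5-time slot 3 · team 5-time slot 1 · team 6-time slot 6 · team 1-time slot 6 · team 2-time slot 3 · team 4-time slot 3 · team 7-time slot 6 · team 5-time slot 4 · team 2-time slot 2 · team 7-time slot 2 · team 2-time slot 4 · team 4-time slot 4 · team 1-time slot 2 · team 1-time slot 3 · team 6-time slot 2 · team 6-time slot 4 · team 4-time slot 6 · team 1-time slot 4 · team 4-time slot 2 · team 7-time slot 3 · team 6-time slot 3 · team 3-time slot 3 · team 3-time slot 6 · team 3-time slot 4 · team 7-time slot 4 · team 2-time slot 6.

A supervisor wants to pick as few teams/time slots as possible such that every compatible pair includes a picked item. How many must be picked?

5

{team 5, time slot 2, time slot 3, time slot 4, time slot 6} is a vertex cover of size 5: every edge has an endpoint in this set.
No smaller cover exists because team 1–time slot 2, team 2–time slot 6, team 3–time slot 3, team 4–time slot 4, team 5–time slot 1 is a matching of size 5, and a cover must include an endpoint of each of these disjoint edges (König's theorem).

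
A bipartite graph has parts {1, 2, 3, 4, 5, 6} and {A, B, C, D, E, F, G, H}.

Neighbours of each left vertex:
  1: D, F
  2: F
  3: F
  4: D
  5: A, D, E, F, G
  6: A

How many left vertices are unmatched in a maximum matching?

2

For example, pair 1–D, 2–F, 5–G, 6–A.
The set {1, 2, 3, 4} has only 2 neighbours ({D, F}), so by Hall's theorem at most 4 of the 6 left vertices can be matched.
That matches 4 of the 6, leaving 2 unmatched; no matching can do better.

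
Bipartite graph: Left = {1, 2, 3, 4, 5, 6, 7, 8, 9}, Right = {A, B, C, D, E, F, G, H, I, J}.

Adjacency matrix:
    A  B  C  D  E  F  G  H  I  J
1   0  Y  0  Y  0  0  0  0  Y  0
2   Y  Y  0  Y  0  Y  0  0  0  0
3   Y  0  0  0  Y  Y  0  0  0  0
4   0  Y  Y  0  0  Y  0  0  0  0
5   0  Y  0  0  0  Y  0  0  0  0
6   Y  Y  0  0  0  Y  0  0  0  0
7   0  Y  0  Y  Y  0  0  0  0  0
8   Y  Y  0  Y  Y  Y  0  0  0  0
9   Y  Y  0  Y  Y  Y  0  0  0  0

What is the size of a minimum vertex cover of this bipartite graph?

7

A maximum matching has 7 edges (e.g. 1–I, 2–D, 3–E, 4–C, 5–F, 6–A, 7–B).
By König's theorem the minimum vertex cover has the same size. One such cover is {1, 4, A, B, D, E, F}.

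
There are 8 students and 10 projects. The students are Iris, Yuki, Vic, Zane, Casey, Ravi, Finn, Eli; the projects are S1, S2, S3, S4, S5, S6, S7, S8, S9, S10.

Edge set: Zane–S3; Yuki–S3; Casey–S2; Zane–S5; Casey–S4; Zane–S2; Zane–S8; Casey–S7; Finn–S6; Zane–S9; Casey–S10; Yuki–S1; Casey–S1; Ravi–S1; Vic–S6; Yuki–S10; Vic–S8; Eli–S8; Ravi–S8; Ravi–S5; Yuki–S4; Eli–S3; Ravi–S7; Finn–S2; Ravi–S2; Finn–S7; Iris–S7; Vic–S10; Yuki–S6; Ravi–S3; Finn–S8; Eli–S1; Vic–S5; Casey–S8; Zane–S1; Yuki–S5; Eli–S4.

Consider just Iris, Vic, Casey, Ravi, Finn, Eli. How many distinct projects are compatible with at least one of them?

9

The union of neighbours of {Iris, Vic, Casey, Ravi, Finn, Eli} is {S1, S2, S3, S4, S5, S6, S7, S8, S10}, which has 9 elements.
Since |N(S)| = 9 ≥ |S| = 6, Hall's condition holds for this subset.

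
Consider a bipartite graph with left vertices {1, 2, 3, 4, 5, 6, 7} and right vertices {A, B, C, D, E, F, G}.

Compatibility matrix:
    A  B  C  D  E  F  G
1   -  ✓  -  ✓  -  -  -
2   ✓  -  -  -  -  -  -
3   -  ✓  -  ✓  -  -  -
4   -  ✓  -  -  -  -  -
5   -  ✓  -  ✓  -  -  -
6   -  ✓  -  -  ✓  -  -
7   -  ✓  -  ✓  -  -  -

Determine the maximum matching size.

For example, pair 1–D, 2–A, 3–B, 6–E.
The set {1, 3, 4, 5, 7} has only 2 neighbours ({B, D}), so by Hall's theorem at most 4 of the 7 left vertices can be matched.

4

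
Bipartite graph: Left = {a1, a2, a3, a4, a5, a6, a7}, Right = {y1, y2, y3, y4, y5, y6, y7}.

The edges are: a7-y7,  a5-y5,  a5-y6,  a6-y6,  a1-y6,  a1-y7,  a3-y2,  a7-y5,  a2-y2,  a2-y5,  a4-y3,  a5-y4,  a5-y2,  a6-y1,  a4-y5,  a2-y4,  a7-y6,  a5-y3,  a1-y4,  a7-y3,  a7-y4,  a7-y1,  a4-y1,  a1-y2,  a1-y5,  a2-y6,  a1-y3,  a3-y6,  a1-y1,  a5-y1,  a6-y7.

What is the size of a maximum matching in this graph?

A valid assignment of size 7: a1→y7, a2→y5, a3→y2, a4→y3, a5→y4, a6→y1, a7→y6.
All 7 left vertices are matched, so no larger matching exists.

7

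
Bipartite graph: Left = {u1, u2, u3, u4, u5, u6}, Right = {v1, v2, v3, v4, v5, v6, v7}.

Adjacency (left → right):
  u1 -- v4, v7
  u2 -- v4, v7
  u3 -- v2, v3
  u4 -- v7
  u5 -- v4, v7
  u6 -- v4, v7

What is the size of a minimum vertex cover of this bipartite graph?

3

The 3 edges u1–v4, u2–v7, u3–v2 form a matching, so any vertex cover needs at least 3 vertices (one per matched edge).
Conversely {u3, v4, v7} meets every edge and has exactly 3 vertices, so 3 is optimal.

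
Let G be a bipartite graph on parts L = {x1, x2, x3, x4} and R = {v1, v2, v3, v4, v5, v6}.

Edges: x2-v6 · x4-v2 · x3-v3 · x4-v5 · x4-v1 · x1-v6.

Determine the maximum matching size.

3

One maximum matching: x1→v6, x3→v3, x4→v2.
The set {x1, x2} has only 1 neighbour ({v6}), so by Hall's theorem at most 3 of the 4 left vertices can be matched.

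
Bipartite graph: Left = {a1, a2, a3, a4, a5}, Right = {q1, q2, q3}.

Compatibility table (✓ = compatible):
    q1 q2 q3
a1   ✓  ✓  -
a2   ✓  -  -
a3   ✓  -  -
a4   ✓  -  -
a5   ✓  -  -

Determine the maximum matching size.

2

For example, pair a1–q2, a2–q1.
The set {a2, a3, a4, a5} has only 1 neighbour ({q1}), so by Hall's theorem at most 2 of the 5 left vertices can be matched.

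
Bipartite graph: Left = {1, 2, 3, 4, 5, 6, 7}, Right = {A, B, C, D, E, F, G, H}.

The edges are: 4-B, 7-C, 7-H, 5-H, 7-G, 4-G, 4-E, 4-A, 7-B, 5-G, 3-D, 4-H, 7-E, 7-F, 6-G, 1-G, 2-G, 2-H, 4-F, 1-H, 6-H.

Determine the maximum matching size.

5

A valid assignment of size 5: 1→H, 2→G, 3→D, 4→A, 7→E.
The set {1, 2, 5, 6} has only 2 neighbours ({G, H}), so by Hall's theorem at most 5 of the 7 left vertices can be matched.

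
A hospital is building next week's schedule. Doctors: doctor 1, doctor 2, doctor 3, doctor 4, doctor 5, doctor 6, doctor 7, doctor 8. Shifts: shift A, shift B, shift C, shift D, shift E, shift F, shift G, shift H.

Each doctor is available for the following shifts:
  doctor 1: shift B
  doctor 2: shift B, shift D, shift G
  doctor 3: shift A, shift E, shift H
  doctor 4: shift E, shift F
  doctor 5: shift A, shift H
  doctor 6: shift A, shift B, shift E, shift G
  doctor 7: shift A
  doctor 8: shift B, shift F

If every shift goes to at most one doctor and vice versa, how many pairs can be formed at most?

7

One maximum matching: doctor 1–shift B, doctor 2–shift D, doctor 3–shift E, doctor 4–shift F, doctor 5–shift H, doctor 6–shift G, doctor 7–shift A.
The set {doctor 1, doctor 3, doctor 4, doctor 5, doctor 7, doctor 8} has only 5 neighbours ({shift A, shift B, shift E, shift F, shift H}), so by Hall's theorem at most 7 of the 8 doctors can be matched.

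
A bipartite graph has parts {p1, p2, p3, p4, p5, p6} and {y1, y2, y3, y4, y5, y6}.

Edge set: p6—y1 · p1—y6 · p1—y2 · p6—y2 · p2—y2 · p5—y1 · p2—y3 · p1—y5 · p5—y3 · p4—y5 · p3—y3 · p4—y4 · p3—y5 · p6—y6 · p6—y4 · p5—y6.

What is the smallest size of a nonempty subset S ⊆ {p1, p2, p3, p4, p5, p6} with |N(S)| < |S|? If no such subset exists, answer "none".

none

A matching saturating every left vertex exists, for instance p1→y6, p2→y2, p3→y5, p4→y4, p5→y3, p6→y1.
By Hall's marriage theorem, this means |N(S)| ≥ |S| for every subset S, so no violating subset exists.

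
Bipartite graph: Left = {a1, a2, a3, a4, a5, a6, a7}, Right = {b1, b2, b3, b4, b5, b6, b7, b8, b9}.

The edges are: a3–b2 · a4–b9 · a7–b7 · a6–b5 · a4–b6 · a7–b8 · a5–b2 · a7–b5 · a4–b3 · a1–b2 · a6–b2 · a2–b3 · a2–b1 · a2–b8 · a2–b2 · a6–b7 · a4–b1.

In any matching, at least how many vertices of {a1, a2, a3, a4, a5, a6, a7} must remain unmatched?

2

For example, pair a1–b2, a2–b8, a4–b3, a6–b7, a7–b5.
The set {a1, a3, a5} has only 1 neighbour ({b2}), so by Hall's theorem at most 5 of the 7 left vertices can be matched.
That matches 5 of the 7, leaving 2 unmatched; no matching can do better.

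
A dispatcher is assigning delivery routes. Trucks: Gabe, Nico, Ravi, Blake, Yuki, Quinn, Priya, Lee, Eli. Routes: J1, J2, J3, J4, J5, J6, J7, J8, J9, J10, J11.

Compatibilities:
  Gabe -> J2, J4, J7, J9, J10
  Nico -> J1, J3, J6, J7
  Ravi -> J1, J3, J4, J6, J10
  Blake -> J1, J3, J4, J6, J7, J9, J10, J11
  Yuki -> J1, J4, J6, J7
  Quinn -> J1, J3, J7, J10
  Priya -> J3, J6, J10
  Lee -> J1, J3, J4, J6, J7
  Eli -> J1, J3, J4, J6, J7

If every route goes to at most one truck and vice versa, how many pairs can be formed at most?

For example, pair Gabe-J2, Nico-J1, Ravi-J10, Blake-J9, Yuki-J4, Quinn-J7, Priya-J3, Lee-J6.
The set {Nico, Ravi, Yuki, Quinn, Priya, Lee, Eli} has only 6 neighbours ({J1, J10, J3, J4, J6, J7}), so by Hall's theorem at most 8 of the 9 trucks can be matched.

8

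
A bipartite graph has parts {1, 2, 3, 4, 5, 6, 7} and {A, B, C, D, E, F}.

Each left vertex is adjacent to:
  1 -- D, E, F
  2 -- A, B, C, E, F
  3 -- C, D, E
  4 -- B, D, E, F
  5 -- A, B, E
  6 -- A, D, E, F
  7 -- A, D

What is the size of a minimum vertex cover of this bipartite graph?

6

The 6 edges 1–D, 2–F, 3–C, 4–B, 5–A, 6–E form a matching, so any vertex cover needs at least 6 vertices (one per matched edge).
Conversely {A, B, C, D, E, F} meets every edge and has exactly 6 vertices, so 6 is optimal.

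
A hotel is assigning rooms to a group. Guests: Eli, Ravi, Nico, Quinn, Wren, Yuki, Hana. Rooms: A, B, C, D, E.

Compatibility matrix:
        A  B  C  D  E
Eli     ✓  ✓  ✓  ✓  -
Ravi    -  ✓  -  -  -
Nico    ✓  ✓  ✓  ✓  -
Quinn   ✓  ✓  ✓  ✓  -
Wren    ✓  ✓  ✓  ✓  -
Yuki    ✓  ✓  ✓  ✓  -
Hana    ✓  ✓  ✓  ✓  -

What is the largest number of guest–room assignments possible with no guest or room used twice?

4

A valid assignment of size 4: Eli-A, Ravi-B, Nico-D, Quinn-C.
The set {Eli, Ravi, Nico, Quinn, Wren, Yuki, Hana} has only 4 neighbours ({A, B, C, D}), so by Hall's theorem at most 4 of the 7 guests can be matched.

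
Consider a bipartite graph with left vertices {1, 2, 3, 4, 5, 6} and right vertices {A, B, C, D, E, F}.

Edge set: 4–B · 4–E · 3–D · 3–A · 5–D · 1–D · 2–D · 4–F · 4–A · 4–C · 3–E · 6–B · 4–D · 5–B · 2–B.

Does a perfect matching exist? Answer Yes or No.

The set {1, 2, 5, 6} has only 2 neighbours ({B, D}), so by Hall's theorem at most 4 of the 6 left vertices can be matched.
Hence no matching covers every left vertex.

No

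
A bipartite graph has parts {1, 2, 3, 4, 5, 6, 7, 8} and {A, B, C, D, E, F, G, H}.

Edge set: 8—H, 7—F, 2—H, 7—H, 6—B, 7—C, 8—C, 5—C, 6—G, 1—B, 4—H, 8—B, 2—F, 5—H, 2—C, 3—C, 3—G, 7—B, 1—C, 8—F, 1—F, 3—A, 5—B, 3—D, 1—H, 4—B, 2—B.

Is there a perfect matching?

No

The set {1, 2, 4, 5, 7, 8} has only 4 neighbours ({B, C, F, H}), so by Hall's theorem at most 6 of the 8 left vertices can be matched.
Hence no matching covers every left vertex.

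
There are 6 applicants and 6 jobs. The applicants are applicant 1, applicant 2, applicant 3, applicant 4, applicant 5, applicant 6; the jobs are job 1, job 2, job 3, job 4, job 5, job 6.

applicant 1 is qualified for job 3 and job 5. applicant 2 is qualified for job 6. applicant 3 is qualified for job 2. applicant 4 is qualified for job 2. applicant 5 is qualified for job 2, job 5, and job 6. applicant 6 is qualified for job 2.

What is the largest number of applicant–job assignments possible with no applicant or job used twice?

4

A valid assignment of size 4: applicant 1–job 3, applicant 2–job 6, applicant 3–job 2, applicant 5–job 5.
The set {applicant 3, applicant 4, applicant 6} has only 1 neighbour ({job 2}), so by Hall's theorem at most 4 of the 6 applicants can be matched.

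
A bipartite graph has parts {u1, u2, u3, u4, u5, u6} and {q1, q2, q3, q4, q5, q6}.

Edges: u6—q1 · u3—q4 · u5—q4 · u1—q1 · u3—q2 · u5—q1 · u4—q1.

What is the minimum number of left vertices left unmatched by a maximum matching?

3

A valid assignment of size 3: u1→q1, u3→q2, u5→q4.
The set {u1, u2, u4, u6} has only 1 neighbour ({q1}), so by Hall's theorem at most 3 of the 6 left vertices can be matched.
That matches 3 of the 6, leaving 3 unmatched; no matching can do better.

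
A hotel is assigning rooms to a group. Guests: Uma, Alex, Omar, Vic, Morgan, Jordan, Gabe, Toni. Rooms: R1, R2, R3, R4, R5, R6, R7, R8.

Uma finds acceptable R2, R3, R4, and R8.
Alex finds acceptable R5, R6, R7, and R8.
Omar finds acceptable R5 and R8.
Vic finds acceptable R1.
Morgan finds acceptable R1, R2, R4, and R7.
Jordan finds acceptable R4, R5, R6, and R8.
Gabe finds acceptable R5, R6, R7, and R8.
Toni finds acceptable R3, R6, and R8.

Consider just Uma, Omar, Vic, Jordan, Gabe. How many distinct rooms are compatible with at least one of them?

The union of neighbours of {Uma, Omar, Vic, Jordan, Gabe} is {R1, R2, R3, R4, R5, R6, R7, R8}, which has 8 elements.
Since |N(S)| = 8 ≥ |S| = 5, Hall's condition holds for this subset.

8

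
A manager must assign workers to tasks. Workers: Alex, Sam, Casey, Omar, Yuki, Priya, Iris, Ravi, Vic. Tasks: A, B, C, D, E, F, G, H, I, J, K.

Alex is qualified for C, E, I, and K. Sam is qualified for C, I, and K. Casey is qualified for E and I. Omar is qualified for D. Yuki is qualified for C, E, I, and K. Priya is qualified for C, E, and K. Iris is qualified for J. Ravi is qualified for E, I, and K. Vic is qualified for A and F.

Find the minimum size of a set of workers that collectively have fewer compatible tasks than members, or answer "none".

Take S = {Alex, Sam, Casey, Yuki, Priya}. Its neighbourhood is {C, E, I, K}, so |N(S)| = 4 < |S| = 5.
Every subset of size less than 5 has at least as many neighbours as members, so 5 is the minimum.

5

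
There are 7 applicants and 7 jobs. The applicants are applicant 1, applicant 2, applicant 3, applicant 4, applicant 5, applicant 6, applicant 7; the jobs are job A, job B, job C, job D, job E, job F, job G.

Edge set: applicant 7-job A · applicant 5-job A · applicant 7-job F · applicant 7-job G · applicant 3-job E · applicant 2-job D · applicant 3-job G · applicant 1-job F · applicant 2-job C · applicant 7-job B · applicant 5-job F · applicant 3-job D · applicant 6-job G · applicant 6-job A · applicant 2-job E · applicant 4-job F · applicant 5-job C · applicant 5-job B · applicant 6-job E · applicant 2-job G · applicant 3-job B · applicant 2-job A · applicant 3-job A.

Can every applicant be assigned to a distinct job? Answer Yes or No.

The set {applicant 1, applicant 4} has only 1 neighbour ({job F}), so by Hall's theorem at most 6 of the 7 applicants can be matched.
Hence no matching covers every applicant.

No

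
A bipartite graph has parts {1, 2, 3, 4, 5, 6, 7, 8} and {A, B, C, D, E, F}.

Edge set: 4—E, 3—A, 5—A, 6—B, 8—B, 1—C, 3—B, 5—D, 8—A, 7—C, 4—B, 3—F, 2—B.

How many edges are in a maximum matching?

6

A valid assignment of size 6: 1→C, 2→B, 3→F, 4→E, 5→D, 8→A.
The set {1, 2, 6, 7} has only 2 neighbours ({B, C}), so by Hall's theorem at most 6 of the 8 left vertices can be matched.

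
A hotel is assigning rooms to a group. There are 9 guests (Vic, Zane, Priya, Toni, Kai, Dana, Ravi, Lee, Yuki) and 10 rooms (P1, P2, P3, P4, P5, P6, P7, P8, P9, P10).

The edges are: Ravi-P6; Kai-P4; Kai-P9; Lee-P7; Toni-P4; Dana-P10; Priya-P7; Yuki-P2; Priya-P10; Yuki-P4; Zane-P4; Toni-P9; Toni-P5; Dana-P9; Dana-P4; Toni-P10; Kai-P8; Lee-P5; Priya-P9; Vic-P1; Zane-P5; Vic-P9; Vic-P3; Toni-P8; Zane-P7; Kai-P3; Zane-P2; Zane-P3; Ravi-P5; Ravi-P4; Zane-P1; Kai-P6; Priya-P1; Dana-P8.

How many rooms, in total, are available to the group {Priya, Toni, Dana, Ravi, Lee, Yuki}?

The union of neighbours of {Priya, Toni, Dana, Ravi, Lee, Yuki} is {P1, P2, P4, P5, P6, P7, P8, P9, P10}, which has 9 elements.
Since |N(S)| = 9 ≥ |S| = 6, Hall's condition holds for this subset.

9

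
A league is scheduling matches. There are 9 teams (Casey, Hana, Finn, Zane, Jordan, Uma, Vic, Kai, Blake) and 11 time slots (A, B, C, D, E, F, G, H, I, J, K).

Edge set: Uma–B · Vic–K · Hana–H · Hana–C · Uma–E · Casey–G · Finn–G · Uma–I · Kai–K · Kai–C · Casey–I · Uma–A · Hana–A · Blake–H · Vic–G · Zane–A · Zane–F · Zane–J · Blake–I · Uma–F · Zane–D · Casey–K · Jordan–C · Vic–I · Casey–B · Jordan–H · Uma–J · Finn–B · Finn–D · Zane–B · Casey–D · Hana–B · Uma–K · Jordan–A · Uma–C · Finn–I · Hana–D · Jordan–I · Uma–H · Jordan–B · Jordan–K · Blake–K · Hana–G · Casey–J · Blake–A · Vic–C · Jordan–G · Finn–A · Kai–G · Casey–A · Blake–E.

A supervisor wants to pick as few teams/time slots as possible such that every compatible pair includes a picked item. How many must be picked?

9

{Casey, Hana, Finn, Zane, Jordan, Uma, Vic, Kai, Blake} is a vertex cover of size 9: every edge has an endpoint in this set.
No smaller cover exists because Casey–J, Hana–H, Finn–D, Zane–B, Jordan–G, Uma–A, Vic–I, Kai–C, Blake–K is a matching of size 9, and a cover must include an endpoint of each of these disjoint edges (König's theorem).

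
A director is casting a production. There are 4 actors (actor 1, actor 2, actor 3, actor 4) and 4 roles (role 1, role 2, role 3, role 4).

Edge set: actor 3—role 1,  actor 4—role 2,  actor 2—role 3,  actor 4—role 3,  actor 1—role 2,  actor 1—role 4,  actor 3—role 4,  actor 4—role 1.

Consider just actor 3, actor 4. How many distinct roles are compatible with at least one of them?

4

The union of neighbours of {actor 3, actor 4} is {role 1, role 2, role 3, role 4}, which has 4 elements.
Since |N(S)| = 4 ≥ |S| = 2, Hall's condition holds for this subset.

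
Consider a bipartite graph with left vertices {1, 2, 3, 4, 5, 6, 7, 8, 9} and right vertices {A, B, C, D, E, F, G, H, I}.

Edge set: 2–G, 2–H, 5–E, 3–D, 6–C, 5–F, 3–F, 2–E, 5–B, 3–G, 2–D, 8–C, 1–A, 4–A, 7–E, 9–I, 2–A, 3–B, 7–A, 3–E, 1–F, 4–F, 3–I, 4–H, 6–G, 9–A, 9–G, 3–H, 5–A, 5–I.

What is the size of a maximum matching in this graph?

9

One maximum matching: 1→F, 2→D, 3→E, 4→H, 5→B, 6→G, 7→A, 8→C, 9→I.
All 9 left vertices are matched, so no larger matching exists.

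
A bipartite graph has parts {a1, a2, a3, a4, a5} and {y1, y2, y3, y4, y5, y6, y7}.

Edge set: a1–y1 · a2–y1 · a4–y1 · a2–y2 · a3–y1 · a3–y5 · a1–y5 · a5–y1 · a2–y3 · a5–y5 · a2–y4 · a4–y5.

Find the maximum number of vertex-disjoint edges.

3

For example, pair a1→y5, a2→y3, a3→y1.
The set {a1, a3, a4, a5} has only 2 neighbours ({y1, y5}), so by Hall's theorem at most 3 of the 5 left vertices can be matched.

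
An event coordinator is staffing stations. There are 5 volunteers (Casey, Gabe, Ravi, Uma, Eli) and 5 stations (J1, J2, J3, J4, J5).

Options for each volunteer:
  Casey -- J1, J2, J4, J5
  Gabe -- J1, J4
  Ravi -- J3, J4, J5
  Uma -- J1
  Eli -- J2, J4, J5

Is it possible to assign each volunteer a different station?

Yes

One maximum matching: Casey–J2, Gabe–J4, Ravi–J3, Uma–J1, Eli–J5.
Every volunteer is matched, so this is a perfect matching.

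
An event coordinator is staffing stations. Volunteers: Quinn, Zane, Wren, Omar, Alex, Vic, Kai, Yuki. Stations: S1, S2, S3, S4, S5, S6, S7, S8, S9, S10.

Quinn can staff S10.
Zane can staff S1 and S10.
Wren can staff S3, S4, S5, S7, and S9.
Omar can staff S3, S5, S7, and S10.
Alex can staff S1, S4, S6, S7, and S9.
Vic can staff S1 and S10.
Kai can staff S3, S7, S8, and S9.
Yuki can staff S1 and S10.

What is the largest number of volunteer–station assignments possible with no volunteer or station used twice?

6

A valid assignment of size 6: Quinn→S10, Zane→S1, Wren→S4, Omar→S3, Alex→S7, Kai→S8.
The set {Quinn, Zane, Vic, Yuki} has only 2 neighbours ({S1, S10}), so by Hall's theorem at most 6 of the 8 volunteers can be matched.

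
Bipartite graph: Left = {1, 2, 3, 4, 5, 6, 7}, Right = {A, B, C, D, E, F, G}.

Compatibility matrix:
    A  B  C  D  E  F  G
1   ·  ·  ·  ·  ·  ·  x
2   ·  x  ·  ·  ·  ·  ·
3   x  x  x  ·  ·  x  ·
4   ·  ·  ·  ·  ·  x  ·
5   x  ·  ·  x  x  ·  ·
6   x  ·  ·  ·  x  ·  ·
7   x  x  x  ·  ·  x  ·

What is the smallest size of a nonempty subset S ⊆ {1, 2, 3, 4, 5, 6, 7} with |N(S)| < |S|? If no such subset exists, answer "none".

none

A matching saturating every left vertex exists, for instance 1→G, 2→B, 3→A, 4→F, 5→D, 6→E, 7→C.
By Hall's marriage theorem, this means |N(S)| ≥ |S| for every subset S, so no violating subset exists.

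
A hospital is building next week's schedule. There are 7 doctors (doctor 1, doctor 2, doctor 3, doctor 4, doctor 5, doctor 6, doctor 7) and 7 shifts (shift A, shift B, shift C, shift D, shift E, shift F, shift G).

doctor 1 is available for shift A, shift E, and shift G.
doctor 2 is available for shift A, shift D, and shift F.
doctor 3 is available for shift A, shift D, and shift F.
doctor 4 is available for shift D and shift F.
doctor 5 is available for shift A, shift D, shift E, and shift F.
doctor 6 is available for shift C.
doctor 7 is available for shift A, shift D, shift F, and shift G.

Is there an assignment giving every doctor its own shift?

No

The set {doctor 1, doctor 2, doctor 3, doctor 4, doctor 5, doctor 7} has only 5 neighbours ({shift A, shift D, shift E, shift F, shift G}), so by Hall's theorem at most 6 of the 7 doctors can be matched.
Hence no matching covers every doctor.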